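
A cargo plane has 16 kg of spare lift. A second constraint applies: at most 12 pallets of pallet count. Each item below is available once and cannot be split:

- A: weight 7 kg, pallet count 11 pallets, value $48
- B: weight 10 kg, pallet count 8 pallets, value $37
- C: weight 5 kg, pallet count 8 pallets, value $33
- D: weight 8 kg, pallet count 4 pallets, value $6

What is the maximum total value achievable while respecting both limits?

$48

Feasible sets respecting both limits:
- A: weight 7, pallet count 11, value 48
- C+D: weight 13, pallet count 12, value 39
- B: weight 10, pallet count 8, value 37
Best: $48.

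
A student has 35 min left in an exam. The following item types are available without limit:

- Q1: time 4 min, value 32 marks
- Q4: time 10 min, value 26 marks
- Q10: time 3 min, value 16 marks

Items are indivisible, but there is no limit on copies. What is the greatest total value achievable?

Best value-per-unit is Q1 at 32/4; filling with it alone gives 8×32 = 256.
Optimal mix: 8×Q1 + 1×Q10 → time 35, value 272.

272 marks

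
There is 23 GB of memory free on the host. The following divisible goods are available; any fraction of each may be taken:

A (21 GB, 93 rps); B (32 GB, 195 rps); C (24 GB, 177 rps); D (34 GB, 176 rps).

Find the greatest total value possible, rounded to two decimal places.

Take in order of value per unit:
- C (177/24 per unit): 23 of 24 → value 23×177/24 = 169.6250, running total 169.63
Total 169.63.

169.63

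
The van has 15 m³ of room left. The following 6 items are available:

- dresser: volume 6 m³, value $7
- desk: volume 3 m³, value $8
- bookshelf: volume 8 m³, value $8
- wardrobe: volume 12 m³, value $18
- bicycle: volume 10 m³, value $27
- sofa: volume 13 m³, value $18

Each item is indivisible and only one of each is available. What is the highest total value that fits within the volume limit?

Check high-value combinations within 15 m³:
- desk+bicycle: volume 3+10=13, value 8+27=35
- bicycle: volume 10, value 27
- desk+wardrobe: volume 3+12=15, value 8+18=26
- wardrobe: volume 12, value 18
- sofa: volume 13, value 18
Best: $35.

$35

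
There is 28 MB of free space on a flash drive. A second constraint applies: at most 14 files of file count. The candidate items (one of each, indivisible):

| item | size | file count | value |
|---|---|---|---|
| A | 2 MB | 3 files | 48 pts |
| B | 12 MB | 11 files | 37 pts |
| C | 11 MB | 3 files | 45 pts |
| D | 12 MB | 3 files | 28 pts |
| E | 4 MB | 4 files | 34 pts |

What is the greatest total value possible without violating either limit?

127 pts

Feasible sets respecting both limits:
- A+C+E: size 17, file count 10, value 127
- A+C+D: size 25, file count 9, value 121
- A+D+E: size 18, file count 10, value 110
Best: 127 pts.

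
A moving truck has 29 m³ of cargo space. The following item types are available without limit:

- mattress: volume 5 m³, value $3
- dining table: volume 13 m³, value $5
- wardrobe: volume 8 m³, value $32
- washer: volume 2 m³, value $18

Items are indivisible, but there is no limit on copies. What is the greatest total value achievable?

Best value-per-unit is washer at 18/2, and filling with it alone uses volume 14×2=28. No mix of the others beats 14×18 = 252.

$252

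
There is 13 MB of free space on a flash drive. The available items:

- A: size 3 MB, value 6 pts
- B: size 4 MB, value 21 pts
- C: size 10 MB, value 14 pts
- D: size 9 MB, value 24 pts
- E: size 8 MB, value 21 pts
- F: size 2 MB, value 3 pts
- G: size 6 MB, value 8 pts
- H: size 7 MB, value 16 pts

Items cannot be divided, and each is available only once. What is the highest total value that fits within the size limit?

Check high-value combinations within 13 MB:
- B+D: size 4+9=13, value 21+24=45
- B+E: size 4+8=12, value 21+21=42
- B+F+H: size 4+2+7=13, value 21+3+16=40
Best: 45 pts.

45 pts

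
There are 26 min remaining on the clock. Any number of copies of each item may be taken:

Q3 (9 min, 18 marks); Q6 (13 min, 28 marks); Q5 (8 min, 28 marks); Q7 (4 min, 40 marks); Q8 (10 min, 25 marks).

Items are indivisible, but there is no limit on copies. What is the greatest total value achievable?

240 marks

Best value-per-unit is Q7 at 40/4, and filling with it alone uses time 6×4=24. No mix of the others beats 6×40 = 240.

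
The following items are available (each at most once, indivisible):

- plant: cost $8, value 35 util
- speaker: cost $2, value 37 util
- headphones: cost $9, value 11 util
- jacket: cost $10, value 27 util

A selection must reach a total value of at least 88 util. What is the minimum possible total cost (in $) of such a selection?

Subsets with value ≥ 88, sorted by total cost:
- plant+speaker+jacket: cost 20, value 99
- plant+speaker+headphones+jacket: cost 29, value 110
Minimum cost: 20 $.

20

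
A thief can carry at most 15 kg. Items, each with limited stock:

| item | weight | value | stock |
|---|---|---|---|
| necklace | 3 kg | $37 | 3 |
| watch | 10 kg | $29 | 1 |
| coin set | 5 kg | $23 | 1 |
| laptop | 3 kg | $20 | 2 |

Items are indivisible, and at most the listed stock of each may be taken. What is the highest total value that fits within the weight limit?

Top feasible selections:
- 3×necklace + 2×laptop: weight 15, value 151
- 3×necklace + 1×coin set: weight 14, value 134
Best: $151.

$151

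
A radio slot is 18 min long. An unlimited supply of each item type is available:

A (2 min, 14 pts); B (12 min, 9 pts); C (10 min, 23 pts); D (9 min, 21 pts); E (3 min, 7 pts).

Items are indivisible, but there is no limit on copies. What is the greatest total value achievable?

126 pts

Best value-per-unit is A at 14/2, and filling with it alone uses duration 9×2=18. No mix of the others beats 9×14 = 126.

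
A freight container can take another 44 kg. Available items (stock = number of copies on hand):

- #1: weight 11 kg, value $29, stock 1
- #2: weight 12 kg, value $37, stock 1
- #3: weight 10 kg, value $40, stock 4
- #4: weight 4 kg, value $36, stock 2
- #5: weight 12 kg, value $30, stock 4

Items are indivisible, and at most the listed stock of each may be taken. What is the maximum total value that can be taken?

Best selections within weight 44 and stock limits:
- 4×#3 + 1×#4: weight 44, value 196
- 3×#3 + 2×#4: weight 38, value 192
- 1×#2 + 2×#3 + 2×#4: weight 40, value 189
- 2×#3 + 2×#4 + 1×#5: weight 40, value 182
Best: $196.

$196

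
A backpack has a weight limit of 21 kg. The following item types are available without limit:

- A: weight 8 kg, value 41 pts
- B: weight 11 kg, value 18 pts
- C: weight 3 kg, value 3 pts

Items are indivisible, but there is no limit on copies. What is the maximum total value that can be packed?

Best value-per-unit is A at 41/8; filling with it alone gives 2×41 = 82.
Optimal mix: 2×A + 1×C → weight 19, value 85.

85 pts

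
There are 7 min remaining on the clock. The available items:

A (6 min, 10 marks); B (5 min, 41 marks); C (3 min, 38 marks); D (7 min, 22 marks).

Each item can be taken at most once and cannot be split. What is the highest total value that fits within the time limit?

41 marks

Check high-value combinations within 7 min:
- B: time 5, value 41
- C: time 3, value 38
- D: time 7, value 22
- A: time 6, value 10
Best: 41 marks.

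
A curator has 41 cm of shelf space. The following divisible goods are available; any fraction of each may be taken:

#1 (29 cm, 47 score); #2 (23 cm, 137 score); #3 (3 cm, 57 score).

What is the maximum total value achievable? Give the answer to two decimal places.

218.31

Take in order of value per unit:
- #3 (57/3 per unit): all 3 → value 57, running total 57.00
- #2 (137/23 per unit): all 23 → value 137, running total 194.00
- #1 (47/29 per unit): 15 of 29 → value 15×47/29 = 24.3103, running total 218.31
Total 218.31.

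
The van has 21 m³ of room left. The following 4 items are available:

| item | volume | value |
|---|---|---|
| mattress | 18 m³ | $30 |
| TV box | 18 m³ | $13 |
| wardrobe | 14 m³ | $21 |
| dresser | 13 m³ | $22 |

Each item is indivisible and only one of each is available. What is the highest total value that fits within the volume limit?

Check high-value combinations within 21 m³:
- mattress: volume 18, value 30
- dresser: volume 13, value 22
- wardrobe: volume 14, value 21
Best: $30.

$30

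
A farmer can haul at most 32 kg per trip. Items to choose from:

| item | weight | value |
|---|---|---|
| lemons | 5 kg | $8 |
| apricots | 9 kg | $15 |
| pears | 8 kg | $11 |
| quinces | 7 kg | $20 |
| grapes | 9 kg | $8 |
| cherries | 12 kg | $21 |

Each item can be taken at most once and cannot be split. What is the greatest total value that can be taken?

$60

Check high-value combinations within 32 kg:
- lemons+pears+quinces+cherries: weight 5+8+7+12=32, value 8+11+20+21=60
- apricots+quinces+cherries: weight 9+7+12=28, value 15+20+21=56
- lemons+apricots+pears+quinces: weight 5+9+8+7=29, value 8+15+11+20=54
- pears+quinces+cherries: weight 8+7+12=27, value 11+20+21=52
Best: $60.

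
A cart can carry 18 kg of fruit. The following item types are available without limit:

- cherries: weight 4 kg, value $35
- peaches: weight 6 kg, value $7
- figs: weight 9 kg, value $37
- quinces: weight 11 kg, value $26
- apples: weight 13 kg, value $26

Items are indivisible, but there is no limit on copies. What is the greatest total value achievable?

Best value-per-unit is cherries at 35/4, and filling with it alone uses weight 4×4=16. No mix of the others beats 4×35 = 140.

$140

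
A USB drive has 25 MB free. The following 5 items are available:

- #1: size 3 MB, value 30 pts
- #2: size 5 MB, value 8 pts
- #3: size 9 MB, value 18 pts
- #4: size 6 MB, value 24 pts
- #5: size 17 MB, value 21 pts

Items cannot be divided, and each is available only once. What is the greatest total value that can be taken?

80 pts

This is a 0/1 knapsack; check combinations near the capacity.
- #1+#2+#3+#4: size 3+5+9+6=23, value 30+8+18+24=80
- #1+#3+#4: size 3+9+6=18, value 30+18+24=72
- #1+#2+#4: size 3+5+6=14, value 30+8+24=62
- #1+#2+#5: size 3+5+17=25, value 30+8+21=59
Best: 80 pts.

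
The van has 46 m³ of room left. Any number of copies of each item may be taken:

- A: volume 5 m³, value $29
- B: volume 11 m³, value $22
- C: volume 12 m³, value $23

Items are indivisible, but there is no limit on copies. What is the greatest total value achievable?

Best value-per-unit is A at 29/5, and filling with it alone uses volume 9×5=45. No mix of the others beats 9×29 = 261.

$261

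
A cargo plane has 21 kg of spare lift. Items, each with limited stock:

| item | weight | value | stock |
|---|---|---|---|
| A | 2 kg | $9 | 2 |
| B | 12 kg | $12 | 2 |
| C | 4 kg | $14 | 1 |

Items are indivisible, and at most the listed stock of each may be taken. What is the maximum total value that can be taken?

$44

Best selections within weight 21 and stock limits:
- 2×A + 1×B + 1×C: weight 20, value 44
- 1×A + 1×B + 1×C: weight 18, value 35
- 2×A + 1×C: weight 8, value 32
- 2×A + 1×B: weight 16, value 30
Best: $44.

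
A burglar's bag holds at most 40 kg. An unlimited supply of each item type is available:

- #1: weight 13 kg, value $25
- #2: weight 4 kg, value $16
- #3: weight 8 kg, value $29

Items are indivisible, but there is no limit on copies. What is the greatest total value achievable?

Best value-per-unit is #2 at 16/4, and filling with it alone uses weight 10×4=40. No mix of the others beats 10×16 = 160.

$160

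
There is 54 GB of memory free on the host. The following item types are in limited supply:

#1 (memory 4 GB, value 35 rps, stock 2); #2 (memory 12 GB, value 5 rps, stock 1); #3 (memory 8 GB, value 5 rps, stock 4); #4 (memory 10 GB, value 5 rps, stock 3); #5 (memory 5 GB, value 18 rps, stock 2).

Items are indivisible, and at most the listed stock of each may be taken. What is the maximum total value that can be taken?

126 rps

Best selections within memory 54 and stock limits:
- 2×#1 + 4×#3 + 2×#5: memory 50, value 126
- 2×#1 + 3×#3 + 1×#4 + 2×#5: memory 52, value 126
Best: 126 rps.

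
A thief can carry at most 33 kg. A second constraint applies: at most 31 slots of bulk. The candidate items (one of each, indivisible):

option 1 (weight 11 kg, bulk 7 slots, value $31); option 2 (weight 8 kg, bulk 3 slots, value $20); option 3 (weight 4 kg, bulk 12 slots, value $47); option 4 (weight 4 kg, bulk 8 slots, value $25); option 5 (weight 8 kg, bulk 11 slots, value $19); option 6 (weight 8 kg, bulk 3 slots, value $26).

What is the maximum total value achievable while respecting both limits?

$129

Feasible sets respecting both limits:
- option 1+option 3+option 4+option 6: weight 27, bulk 30, value 129
- option 1+option 2+option 3+option 6: weight 31, bulk 25, value 124
- option 1+option 2+option 3+option 4: weight 27, bulk 30, value 123
- option 2+option 3+option 4+option 6: weight 24, bulk 26, value 118
Best: $129.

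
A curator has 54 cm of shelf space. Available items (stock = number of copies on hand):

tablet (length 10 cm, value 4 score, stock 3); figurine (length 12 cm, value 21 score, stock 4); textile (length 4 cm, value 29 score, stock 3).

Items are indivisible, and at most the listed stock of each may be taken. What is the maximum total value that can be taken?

150 score

Best selections within length 54 and stock limits:
- 3×figurine + 3×textile: length 48, value 150
- 1×tablet + 2×figurine + 3×textile: length 46, value 133
- 2×figurine + 3×textile: length 36, value 129
Best: 150 score.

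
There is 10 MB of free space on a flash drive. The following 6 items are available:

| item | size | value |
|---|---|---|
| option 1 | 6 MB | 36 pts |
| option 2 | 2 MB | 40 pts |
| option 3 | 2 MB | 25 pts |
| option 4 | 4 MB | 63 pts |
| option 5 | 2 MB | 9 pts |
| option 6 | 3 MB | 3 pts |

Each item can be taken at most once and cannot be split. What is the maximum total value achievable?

137 pts

This is a 0/1 knapsack; check combinations near the capacity.
- option 2+option 3+option 4+option 5: size 2+2+4+2=10, value 40+25+63+9=137
- option 2+option 3+option 4: size 2+2+4=8, value 40+25+63=128
- option 2+option 4+option 5: size 2+4+2=8, value 40+63+9=112
- option 2+option 4+option 6: size 2+4+3=9, value 40+63+3=106
- option 2+option 4: size 2+4=6, value 40+63=103
Best: 137 pts.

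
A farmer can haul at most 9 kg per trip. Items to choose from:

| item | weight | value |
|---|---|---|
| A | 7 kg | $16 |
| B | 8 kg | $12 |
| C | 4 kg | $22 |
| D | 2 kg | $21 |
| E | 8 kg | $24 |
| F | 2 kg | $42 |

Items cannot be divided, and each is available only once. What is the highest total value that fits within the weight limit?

$85

Check high-value combinations within 9 kg:
- C+D+F: weight 4+2+2=8, value 22+21+42=85
- C+F: weight 4+2=6, value 22+42=64
- D+F: weight 2+2=4, value 21+42=63
Best: $85.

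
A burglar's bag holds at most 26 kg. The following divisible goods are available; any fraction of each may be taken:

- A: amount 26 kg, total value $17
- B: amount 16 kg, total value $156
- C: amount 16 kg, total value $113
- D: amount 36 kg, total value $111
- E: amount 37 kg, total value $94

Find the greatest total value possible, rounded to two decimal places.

226.63

Take in order of value per unit:
- B (156/16 per unit): all 16 → value 156, running total 156.00
- C (113/16 per unit): 10 of 16 → value 10×113/16 = 70.6250, running total 226.63
Total 226.63.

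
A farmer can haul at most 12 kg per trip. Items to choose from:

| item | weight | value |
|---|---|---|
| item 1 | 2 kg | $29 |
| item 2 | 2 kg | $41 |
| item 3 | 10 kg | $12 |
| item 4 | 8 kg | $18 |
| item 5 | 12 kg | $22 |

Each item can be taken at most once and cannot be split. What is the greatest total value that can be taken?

$88

Check high-value combinations within 12 kg:
- item 1+item 2+item 4: weight 2+2+8=12, value 29+41+18=88
- item 1+item 2: weight 2+2=4, value 29+41=70
- item 2+item 4: weight 2+8=10, value 41+18=59
- item 2+item 3: weight 2+10=12, value 41+12=53
Best: $88.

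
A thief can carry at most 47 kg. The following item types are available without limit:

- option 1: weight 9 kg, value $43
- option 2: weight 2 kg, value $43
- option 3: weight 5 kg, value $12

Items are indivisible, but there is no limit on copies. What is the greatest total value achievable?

$989

Best value-per-unit is option 2 at 43/2, and filling with it alone uses weight 23×2=46. No mix of the others beats 23×43 = 989.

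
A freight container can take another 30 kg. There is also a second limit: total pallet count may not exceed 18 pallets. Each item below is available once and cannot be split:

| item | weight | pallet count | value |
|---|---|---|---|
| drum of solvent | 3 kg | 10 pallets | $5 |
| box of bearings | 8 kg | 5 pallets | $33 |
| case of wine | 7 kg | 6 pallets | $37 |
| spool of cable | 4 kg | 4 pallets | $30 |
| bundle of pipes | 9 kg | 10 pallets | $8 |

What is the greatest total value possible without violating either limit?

Feasible sets respecting both limits:
- box of bearings+case of wine+spool of cable: weight 19, pallet count 15, value 100
- box of bearings+case of wine: weight 15, pallet count 11, value 70
- case of wine+spool of cable: weight 11, pallet count 10, value 67
Best: $100.

$100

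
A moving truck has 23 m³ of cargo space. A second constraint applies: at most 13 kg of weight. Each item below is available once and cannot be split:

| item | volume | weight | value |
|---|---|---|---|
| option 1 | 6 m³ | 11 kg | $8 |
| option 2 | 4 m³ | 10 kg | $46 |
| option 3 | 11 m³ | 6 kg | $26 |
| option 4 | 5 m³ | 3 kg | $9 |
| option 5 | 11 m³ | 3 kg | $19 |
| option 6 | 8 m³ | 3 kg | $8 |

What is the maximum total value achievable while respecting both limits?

$65

Feasible sets respecting both limits:
- option 2+option 5: volume 15, weight 13, value 65
- option 2+option 4: volume 9, weight 13, value 55
- option 2+option 6: volume 12, weight 13, value 54
Best: $65.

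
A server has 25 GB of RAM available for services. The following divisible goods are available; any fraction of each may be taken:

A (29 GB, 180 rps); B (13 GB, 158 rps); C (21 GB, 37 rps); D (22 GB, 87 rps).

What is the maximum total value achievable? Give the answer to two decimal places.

Take in order of value per unit:
- B (158/13 per unit): all 13 → value 158, running total 158.00
- A (180/29 per unit): 12 of 29 → value 12×180/29 = 74.4828, running total 232.48
Total 232.48.

232.48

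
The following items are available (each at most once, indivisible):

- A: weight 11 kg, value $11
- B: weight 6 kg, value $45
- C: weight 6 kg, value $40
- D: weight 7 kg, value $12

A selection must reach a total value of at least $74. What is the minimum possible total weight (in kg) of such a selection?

Subsets with value ≥ 74, sorted by total weight:
- B+C: weight 12, value 85
- B+C+D: weight 19, value 97
Minimum weight: 12 kg.

12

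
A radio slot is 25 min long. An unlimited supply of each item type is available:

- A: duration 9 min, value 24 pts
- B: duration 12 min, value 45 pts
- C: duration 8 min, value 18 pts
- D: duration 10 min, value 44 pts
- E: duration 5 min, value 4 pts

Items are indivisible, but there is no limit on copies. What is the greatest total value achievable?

92 pts

Best value-per-unit is D at 44/10; filling with it alone gives 2×44 = 88.
Optimal mix: 2×D + 1×E → duration 25, value 92.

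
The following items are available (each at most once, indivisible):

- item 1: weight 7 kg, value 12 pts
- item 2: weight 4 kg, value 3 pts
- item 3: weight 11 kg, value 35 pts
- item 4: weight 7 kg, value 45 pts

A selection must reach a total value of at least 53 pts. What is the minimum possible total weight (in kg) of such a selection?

14

Subsets with value ≥ 53, sorted by total weight:
- item 1+item 4: weight 14, value 57
- item 3+item 4: weight 18, value 80
- item 1+item 2+item 4: weight 18, value 60
Minimum weight: 14 kg.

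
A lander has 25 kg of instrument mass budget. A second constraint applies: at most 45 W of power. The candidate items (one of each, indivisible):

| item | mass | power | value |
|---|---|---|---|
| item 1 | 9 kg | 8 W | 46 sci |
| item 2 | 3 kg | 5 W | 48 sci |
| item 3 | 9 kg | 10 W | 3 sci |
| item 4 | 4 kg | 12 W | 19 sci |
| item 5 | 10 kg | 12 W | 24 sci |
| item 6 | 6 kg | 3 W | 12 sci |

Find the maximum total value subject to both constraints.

125 sci

Feasible sets respecting both limits:
- item 1+item 2+item 4+item 6: mass 22, power 28, value 125
- item 1+item 2+item 5: mass 22, power 25, value 118
- item 1+item 2+item 3+item 4: mass 25, power 35, value 116
- item 1+item 2+item 4: mass 16, power 25, value 113
Best: 125 sci.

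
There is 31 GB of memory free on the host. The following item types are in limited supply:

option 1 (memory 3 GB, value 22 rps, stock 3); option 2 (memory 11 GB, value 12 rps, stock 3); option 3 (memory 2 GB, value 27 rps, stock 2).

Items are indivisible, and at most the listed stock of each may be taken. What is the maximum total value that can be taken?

132 rps

Top feasible selections:
- 3×option 1 + 1×option 2 + 2×option 3: memory 24, value 132
- 3×option 1 + 2×option 3: memory 13, value 120
Best: 132 rps.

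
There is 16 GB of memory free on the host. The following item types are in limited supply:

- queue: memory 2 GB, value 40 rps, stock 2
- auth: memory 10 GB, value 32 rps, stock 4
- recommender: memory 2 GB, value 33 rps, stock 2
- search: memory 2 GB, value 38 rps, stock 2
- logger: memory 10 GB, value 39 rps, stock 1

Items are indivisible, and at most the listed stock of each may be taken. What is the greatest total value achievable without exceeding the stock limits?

Best selections within memory 16 and stock limits:
- 2×queue + 2×recommender + 2×search: memory 12, value 222
- 2×queue + 1×recommender + 2×search: memory 10, value 189
- 2×queue + 2×recommender + 1×search: memory 10, value 184
- 1×queue + 2×recommender + 2×search: memory 10, value 182
Best: 222 rps.

222 rps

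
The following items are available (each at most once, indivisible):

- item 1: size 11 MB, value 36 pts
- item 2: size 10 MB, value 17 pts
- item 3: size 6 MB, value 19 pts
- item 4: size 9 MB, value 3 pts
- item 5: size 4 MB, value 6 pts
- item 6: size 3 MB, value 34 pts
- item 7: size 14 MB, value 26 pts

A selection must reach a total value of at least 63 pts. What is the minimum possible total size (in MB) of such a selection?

Subsets with value ≥ 63, sorted by total size:
- item 1+item 6: size 14, value 70
- item 1+item 5+item 6: size 18, value 76
- item 2+item 3+item 6: size 19, value 70
Minimum size: 14 MB.

14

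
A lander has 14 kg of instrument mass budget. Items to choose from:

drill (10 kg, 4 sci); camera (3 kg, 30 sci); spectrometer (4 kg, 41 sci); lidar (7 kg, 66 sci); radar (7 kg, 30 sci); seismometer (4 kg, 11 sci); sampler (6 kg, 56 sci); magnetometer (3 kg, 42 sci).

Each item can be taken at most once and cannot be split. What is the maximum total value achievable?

Check high-value combinations within 14 kg:
- spectrometer+lidar+magnetometer: mass 4+7+3=14, value 41+66+42=149
- spectrometer+sampler+magnetometer: mass 4+6+3=13, value 41+56+42=139
- camera+lidar+magnetometer: mass 3+7+3=13, value 30+66+42=138
- camera+spectrometer+lidar: mass 3+4+7=14, value 30+41+66=137
Best: 149 sci.

149 sci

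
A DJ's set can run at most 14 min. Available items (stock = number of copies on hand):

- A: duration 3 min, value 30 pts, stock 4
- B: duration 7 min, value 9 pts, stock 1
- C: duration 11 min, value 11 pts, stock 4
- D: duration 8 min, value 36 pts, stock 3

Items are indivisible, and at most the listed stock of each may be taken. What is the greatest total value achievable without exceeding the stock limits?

120 pts

Best selections within duration 14 and stock limits:
- 4×A: duration 12, value 120
- 2×A + 1×D: duration 14, value 96
Best: 120 pts.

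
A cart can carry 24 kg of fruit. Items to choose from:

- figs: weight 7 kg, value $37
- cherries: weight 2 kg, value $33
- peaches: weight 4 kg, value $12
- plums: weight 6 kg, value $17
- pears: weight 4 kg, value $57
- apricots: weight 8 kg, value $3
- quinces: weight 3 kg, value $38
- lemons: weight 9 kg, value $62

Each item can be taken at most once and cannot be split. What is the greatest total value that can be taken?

Check high-value combinations within 24 kg:
- cherries+plums+pears+quinces+lemons: weight 2+6+4+3+9=24, value 33+17+57+38+62=207
- cherries+peaches+pears+quinces+lemons: weight 2+4+4+3+9=22, value 33+12+57+38+62=202
- figs+pears+quinces+lemons: weight 7+4+3+9=23, value 37+57+38+62=194
- cherries+pears+quinces+lemons: weight 2+4+3+9=18, value 33+57+38+62=190
Best: $207.

$207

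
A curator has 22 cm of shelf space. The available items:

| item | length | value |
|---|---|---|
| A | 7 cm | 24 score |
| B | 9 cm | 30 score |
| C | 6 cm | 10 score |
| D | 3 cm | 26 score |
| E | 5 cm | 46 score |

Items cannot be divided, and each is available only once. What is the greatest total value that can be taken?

106 score

Check high-value combinations within 22 cm:
- A+C+D+E: length 7+6+3+5=21, value 24+10+26+46=106
- B+D+E: length 9+3+5=17, value 30+26+46=102
- A+B+E: length 7+9+5=21, value 24+30+46=100
- A+D+E: length 7+3+5=15, value 24+26+46=96
Best: 106 score.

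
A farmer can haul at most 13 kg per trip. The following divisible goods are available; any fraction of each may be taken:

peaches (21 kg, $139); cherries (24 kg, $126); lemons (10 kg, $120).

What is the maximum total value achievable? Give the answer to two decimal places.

139.86

Take in order of value per unit:
- lemons (120/10 per unit): all 10 → value 120, running total 120.00
- peaches (139/21 per unit): 3 of 21 → value 3×139/21 = 19.8571, running total 139.86
Total 139.86.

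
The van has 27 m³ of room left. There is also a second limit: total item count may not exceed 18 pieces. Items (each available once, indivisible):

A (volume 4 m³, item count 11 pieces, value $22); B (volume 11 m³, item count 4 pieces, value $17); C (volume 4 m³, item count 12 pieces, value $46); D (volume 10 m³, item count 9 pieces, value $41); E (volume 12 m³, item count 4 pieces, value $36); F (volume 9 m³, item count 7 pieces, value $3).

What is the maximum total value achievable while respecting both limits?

Feasible sets respecting both limits:
- C+E: volume 16, item count 16, value 82
- D+E: volume 22, item count 13, value 77
- B+C: volume 15, item count 16, value 63
- B+D: volume 21, item count 13, value 58
Best: $82.

$82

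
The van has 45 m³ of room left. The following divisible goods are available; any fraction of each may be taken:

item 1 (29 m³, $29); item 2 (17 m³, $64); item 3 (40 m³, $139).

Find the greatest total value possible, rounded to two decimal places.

161.30

Take in order of value per unit:
- item 2 (64/17 per unit): all 17 → value 64, running total 64.00
- item 3 (139/40 per unit): 28 of 40 → value 28×139/40 = 97.3000, running total 161.30
Total 161.30.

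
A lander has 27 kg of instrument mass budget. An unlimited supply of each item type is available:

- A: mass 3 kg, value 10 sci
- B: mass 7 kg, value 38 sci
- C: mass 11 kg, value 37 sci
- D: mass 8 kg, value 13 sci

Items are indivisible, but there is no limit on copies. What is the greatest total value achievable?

Best value-per-unit is B at 38/7; filling with it alone gives 3×38 = 114.
Optimal mix: 2×A + 3×B → mass 27, value 134.

134 sci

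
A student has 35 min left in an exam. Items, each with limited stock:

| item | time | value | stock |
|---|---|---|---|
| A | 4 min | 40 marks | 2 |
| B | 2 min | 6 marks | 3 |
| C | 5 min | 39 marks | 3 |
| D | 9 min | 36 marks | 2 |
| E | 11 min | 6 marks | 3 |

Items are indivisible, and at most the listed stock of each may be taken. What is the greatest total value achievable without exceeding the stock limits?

Best selections within time 35 and stock limits:
- 2×A + 1×B + 3×C + 1×D: time 34, value 239
- 2×A + 3×C + 1×D: time 32, value 233
- 2×A + 3×B + 3×C: time 29, value 215
- 2×A + 3×B + 2×C + 1×D: time 33, value 212
Best: 239 marks.

239 marks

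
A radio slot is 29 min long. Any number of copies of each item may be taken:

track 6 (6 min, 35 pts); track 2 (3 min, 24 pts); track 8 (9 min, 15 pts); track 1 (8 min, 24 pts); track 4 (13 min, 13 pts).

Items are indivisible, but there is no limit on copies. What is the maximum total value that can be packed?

Best value-per-unit is track 2 at 24/3, and filling with it alone uses duration 9×3=27. No mix of the others beats 9×24 = 216.

216 pts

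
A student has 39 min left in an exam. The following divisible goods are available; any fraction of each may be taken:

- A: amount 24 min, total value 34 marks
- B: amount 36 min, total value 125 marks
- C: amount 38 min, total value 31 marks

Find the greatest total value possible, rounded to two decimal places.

129.25

Take in order of value per unit:
- B (125/36 per unit): all 36 → value 125, running total 125.00
- A (34/24 per unit): 3 of 24 → value 3×34/24 = 4.2500, running total 129.25
Total 129.25.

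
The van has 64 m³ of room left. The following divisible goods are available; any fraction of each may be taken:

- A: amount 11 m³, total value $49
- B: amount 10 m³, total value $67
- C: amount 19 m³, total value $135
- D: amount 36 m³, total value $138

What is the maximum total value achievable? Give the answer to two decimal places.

343.00

Take in order of value per unit:
- C (135/19 per unit): all 19 → value 135, running total 135.00
- B (67/10 per unit): all 10 → value 67, running total 202.00
- A (49/11 per unit): all 11 → value 49, running total 251.00
- D (138/36 per unit): 24 of 36 → value 24×138/36 = 92.0000, running total 343.00
Total 343.00.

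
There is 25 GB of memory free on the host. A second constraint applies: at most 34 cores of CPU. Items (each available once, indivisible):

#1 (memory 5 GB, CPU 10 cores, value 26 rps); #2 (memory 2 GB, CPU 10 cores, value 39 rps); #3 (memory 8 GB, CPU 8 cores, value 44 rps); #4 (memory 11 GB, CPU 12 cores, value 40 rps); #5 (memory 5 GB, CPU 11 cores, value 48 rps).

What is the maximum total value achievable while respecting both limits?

132 rps

Feasible sets respecting both limits:
- #3+#4+#5: memory 24, CPU 31, value 132
- #2+#3+#5: memory 15, CPU 29, value 131
- #2+#4+#5: memory 18, CPU 33, value 127
Best: 132 rps.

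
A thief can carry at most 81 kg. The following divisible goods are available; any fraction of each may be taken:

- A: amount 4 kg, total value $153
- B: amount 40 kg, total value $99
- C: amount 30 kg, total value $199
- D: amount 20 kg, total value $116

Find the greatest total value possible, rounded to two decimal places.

534.83

Take in order of value per unit:
- A (153/4 per unit): all 4 → value 153, running total 153.00
- C (199/30 per unit): all 30 → value 199, running total 352.00
- D (116/20 per unit): all 20 → value 116, running total 468.00
- B (99/40 per unit): 27 of 40 → value 27×99/40 = 66.8250, running total 534.83
Total 534.83.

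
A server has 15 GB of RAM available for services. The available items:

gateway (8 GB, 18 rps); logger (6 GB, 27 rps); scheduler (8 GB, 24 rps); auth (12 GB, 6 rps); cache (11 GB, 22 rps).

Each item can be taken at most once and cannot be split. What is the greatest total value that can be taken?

Check high-value combinations within 15 GB:
- logger+scheduler: memory 6+8=14, value 27+24=51
- gateway+logger: memory 8+6=14, value 18+27=45
- logger: memory 6, value 27
- scheduler: memory 8, value 24
- cache: memory 11, value 22
Best: 51 rps.

51 rps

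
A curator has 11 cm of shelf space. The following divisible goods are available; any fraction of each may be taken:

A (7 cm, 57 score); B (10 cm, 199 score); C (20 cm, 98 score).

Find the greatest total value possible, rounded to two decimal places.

Take in order of value per unit:
- B (199/10 per unit): all 10 → value 199, running total 199.00
- A (57/7 per unit): 1 of 7 → value 1×57/7 = 8.1429, running total 207.14
Total 207.14.

207.14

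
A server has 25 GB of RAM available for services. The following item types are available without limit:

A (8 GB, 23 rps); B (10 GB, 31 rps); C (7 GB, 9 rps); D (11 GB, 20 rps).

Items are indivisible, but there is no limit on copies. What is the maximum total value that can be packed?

Best value-per-unit is B at 31/10; filling with it alone gives 2×31 = 62.
Optimal mix: 3×A → memory 24, value 69.

69 rps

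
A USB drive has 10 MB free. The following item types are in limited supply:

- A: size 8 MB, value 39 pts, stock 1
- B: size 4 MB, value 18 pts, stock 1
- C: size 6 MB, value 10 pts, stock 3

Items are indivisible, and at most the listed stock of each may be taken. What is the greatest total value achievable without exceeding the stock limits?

Best selections within size 10 and stock limits:
- 1×A: size 8, value 39
- 1×B + 1×C: size 10, value 28
Best: 39 pts.

39 pts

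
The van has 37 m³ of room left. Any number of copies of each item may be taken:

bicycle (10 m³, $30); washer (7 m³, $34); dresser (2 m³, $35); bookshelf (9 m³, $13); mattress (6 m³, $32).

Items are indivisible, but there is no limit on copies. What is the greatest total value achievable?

$630

Best value-per-unit is dresser at 35/2, and filling with it alone uses volume 18×2=36. No mix of the others beats 18×35 = 630.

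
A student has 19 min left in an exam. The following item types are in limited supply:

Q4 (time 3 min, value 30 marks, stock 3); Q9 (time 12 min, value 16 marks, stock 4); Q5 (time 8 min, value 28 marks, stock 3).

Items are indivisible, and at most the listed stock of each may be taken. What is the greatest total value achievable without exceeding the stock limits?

118 marks

Best selections within time 19 and stock limits:
- 3×Q4 + 1×Q5: time 17, value 118
- 3×Q4: time 9, value 90
Best: 118 marks.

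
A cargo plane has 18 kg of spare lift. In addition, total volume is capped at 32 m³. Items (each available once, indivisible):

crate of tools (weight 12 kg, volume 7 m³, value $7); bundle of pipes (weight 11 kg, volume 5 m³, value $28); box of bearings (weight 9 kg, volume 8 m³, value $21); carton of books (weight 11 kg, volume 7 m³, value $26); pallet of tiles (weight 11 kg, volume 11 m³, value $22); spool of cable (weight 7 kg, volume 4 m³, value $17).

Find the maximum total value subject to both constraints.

Feasible sets respecting both limits:
- bundle of pipes+spool of cable: weight 18, volume 9, value 45
- carton of books+spool of cable: weight 18, volume 11, value 43
- pallet of tiles+spool of cable: weight 18, volume 15, value 39
- box of bearings+spool of cable: weight 16, volume 12, value 38
Best: $45.

$45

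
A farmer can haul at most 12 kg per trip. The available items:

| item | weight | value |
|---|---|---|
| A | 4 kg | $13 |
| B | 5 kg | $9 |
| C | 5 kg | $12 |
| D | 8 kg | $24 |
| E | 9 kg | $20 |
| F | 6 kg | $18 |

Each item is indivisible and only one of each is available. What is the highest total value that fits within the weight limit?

Check high-value combinations within 12 kg:
- A+D: weight 4+8=12, value 13+24=37
- A+F: weight 4+6=10, value 13+18=31
- C+F: weight 5+6=11, value 12+18=30
- B+F: weight 5+6=11, value 9+18=27
Best: $37.

$37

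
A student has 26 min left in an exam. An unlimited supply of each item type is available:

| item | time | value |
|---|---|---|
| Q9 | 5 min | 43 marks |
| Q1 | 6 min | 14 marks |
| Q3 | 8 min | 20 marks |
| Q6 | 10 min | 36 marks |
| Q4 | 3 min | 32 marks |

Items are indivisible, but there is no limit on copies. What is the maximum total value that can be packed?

Best value-per-unit is Q4 at 32/3; filling with it alone gives 8×32 = 256.
Optimal mix: 1×Q9 + 7×Q4 → time 26, value 267.

267 marks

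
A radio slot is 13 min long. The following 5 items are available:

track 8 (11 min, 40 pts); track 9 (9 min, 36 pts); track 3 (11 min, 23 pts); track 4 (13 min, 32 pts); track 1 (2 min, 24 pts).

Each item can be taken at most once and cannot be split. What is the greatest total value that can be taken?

64 pts

Check high-value combinations within 13 min:
- track 8+track 1: duration 11+2=13, value 40+24=64
- track 9+track 1: duration 9+2=11, value 36+24=60
- track 3+track 1: duration 11+2=13, value 23+24=47
- track 8: duration 11, value 40
Best: 64 pts.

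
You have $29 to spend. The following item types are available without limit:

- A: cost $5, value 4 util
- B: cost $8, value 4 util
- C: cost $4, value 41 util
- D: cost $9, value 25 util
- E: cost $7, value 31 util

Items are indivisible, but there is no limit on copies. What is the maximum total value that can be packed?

287 util

Best value-per-unit is C at 41/4, and filling with it alone uses cost 7×4=28. No mix of the others beats 7×41 = 287.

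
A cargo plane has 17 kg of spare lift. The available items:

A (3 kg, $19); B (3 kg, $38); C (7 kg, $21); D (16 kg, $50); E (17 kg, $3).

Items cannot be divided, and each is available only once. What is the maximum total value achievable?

$78

This is a 0/1 knapsack; check combinations near the capacity.
- A+B+C: weight 3+3+7=13, value 19+38+21=78
- B+C: weight 3+7=10, value 38+21=59
- A+B: weight 3+3=6, value 19+38=57
Best: $78.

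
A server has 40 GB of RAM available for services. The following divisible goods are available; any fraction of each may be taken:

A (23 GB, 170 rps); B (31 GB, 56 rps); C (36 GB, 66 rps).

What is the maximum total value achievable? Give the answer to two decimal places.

Take in order of value per unit:
- A (170/23 per unit): all 23 → value 170, running total 170.00
- C (66/36 per unit): 17 of 36 → value 17×66/36 = 31.1667, running total 201.17
Total 201.17.

201.17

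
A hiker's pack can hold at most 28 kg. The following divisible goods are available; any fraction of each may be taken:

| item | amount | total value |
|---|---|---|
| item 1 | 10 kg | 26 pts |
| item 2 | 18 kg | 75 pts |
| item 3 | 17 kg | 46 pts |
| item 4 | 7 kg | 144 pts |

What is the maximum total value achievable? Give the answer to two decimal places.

227.12

Take in order of value per unit:
- item 4 (144/7 per unit): all 7 → value 144, running total 144.00
- item 2 (75/18 per unit): all 18 → value 75, running total 219.00
- item 3 (46/17 per unit): 3 of 17 → value 3×46/17 = 8.1176, running total 227.12
Total 227.12.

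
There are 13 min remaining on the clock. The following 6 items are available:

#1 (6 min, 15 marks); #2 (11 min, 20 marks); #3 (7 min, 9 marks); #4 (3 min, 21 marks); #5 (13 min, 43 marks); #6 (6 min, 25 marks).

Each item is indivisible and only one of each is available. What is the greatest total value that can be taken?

This is a 0/1 knapsack; check combinations near the capacity.
- #4+#6: time 3+6=9, value 21+25=46
- #5: time 13, value 43
- #1+#6: time 6+6=12, value 15+25=40
- #1+#4: time 6+3=9, value 15+21=36
- #3+#6: time 7+6=13, value 9+25=34
Best: 46 marks.

46 marks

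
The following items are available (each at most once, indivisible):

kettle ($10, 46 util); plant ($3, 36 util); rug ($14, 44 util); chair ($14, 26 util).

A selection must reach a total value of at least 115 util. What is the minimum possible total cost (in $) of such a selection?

27

Subsets with value ≥ 115, sorted by total cost:
- kettle+plant+rug: cost 27, value 126
- kettle+rug+chair: cost 38, value 116
Minimum cost: 27 $.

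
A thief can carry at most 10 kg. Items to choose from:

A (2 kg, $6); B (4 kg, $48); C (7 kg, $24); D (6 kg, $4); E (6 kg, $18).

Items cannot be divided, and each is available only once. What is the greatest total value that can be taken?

This is a 0/1 knapsack; check combinations near the capacity.
- B+E: weight 4+6=10, value 48+18=66
- A+B: weight 2+4=6, value 6+48=54
- B+D: weight 4+6=10, value 48+4=52
Best: $66.

$66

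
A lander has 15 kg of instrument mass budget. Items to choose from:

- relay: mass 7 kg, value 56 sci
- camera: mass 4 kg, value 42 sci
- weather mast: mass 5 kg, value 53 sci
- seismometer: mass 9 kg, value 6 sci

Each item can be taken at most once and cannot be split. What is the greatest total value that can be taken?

Check high-value combinations within 15 kg:
- relay+weather mast: mass 7+5=12, value 56+53=109
- relay+camera: mass 7+4=11, value 56+42=98
- camera+weather mast: mass 4+5=9, value 42+53=95
- weather mast+seismometer: mass 5+9=14, value 53+6=59
- relay: mass 7, value 56
Best: 109 sci.

109 sci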